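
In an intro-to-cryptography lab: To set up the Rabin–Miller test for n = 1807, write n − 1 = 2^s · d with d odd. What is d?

903

Halving: 1806 → 903; 903 is odd.
So 1806 = 2^1 · 903.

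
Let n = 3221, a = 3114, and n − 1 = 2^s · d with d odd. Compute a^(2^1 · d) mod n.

1

n − 1 = 3220 = 2^2 · 805, so s = 2 and d = 805.
x_0 = 3114^805 mod 3221 = 3220.
x_1 = 3220^2 mod 3221 = 1.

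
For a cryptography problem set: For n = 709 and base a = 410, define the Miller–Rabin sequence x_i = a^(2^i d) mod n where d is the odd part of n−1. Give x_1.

1

n − 1 = 708 = 2^2 · 177, so s = 2 and d = 177.
x_0 = 410^177 mod 709 = 708.
x_1 = 708^2 mod 709 = 1.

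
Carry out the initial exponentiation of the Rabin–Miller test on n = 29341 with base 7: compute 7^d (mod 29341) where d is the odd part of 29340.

23496

n − 1 = 29340 = 2^2 · 7335, so s = 2 and d = 7335.
Repeated squaring mod 29341: 7^1 ≡ 7, 7^2 ≡ 49, 7^4 ≡ 2401, 7^8 ≡ 13965, 7^16 ≡ 20939, 7^32 ≡ 28499, 7^64 ≡ 4780, 7^128 ≡ 21102, 7^256 ≡ 15388, 7^512 ≡ 8674, 7^1024 ≡ 7952, 7^2048 ≡ 4449, 7^4096 ≡ 17767.
7335 = 4096 + 2048 + 1024 + 128 + 32 + 4 + 2 + 1, so 7^7335 ≡ 17767·4449·7952·21102·28499·2401·49·7 ≡ 23496 (mod 29341).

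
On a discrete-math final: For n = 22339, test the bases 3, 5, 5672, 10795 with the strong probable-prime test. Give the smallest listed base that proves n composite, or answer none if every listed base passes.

n − 1 = 22338 = 2^1 · 11169, so s = 1 and d = 11169.
Base 3: x_0 = 3^11169 mod 22339 = 4101. x_0 ∉ {1, 22338} and s = 1, so 3 is a Miller–Rabin witness and 22339 is composite.
Base 5: x_0 = 5^11169 mod 22339 = 21339. x_0 ∉ {1, 22338} and s = 1, so 5 is a Miller–Rabin witness and 22339 is composite.
Base 5672: x_0 = 5672^11169 mod 22339 = 7195. x_0 ∉ {1, 22338} and s = 1, so 5672 is a Miller–Rabin witness and 22339 is composite.
Base 10795: x_0 = 10795^11169 mod 22339 = 21786. x_0 ∉ {1, 22338} and s = 1, so 10795 is a Miller–Rabin witness and 22339 is composite.
The smallest witness among the given bases is 3.

3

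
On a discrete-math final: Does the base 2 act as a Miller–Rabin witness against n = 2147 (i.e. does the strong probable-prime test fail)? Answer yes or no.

yes

n − 1 = 2146 = 2^1 · 1073, so s = 1 and d = 1073.
x_0 = 2^1073 mod 2147 = 851.
x_0 ∉ {1, 2146} and s = 1, so 2 is a Miller–Rabin witness and 2147 is composite.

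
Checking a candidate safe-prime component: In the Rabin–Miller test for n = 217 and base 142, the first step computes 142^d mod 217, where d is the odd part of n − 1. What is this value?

8

n − 1 = 216 = 2^3 · 27, so s = 3 and d = 27.
Repeated squaring mod 217: 142^1 ≡ 142, 142^2 ≡ 200, 142^4 ≡ 72, 142^8 ≡ 193, 142^16 ≡ 142.
27 = 16 + 8 + 2 + 1, so 142^27 ≡ 142·193·200·142 ≡ 8 (mod 217).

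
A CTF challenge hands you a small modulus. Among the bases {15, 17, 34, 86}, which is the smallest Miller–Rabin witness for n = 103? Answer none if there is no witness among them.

none

n − 1 = 102 = 2^1 · 51, so s = 1 and d = 51.
Base 15: x_0 = 15^51 mod 103 = 1. x_0 = 1, so 15 is not a witness.
Base 17: x_0 = 17^51 mod 103 = 1. x_0 = 1, so 17 is not a witness.
Base 34: x_0 = 34^51 mod 103 = 1. x_0 = 1, so 34 is not a witness.
Base 86: x_0 = 86^51 mod 103 = 102. x_0 = 102 ≡ −1, so 86 is not a witness.
No listed base is a witness for 103.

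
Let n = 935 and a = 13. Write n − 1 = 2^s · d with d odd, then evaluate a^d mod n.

667

n − 1 = 934 = 2^1 · 467, so s = 1 and d = 467.
13^467 mod 935 = 667.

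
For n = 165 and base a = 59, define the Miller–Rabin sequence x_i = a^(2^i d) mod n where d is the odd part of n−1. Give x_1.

16

n − 1 = 164 = 2^2 · 41, so s = 2 and d = 41.
Repeated squaring mod 165: 59^1 ≡ 59, 59^2 ≡ 16, 59^4 ≡ 91, 59^8 ≡ 31, 59^16 ≡ 136, 59^32 ≡ 16.
41 = 32 + 8 + 1, so 59^41 ≡ 16·31·59 ≡ 59 (mod 165).
x_0 = 59.
x_1 = 59^2 mod 165 = 16.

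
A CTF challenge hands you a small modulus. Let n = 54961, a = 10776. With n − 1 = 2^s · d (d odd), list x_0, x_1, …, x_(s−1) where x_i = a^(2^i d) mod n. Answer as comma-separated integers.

31731, 25802, 611, 43555

n − 1 = 54960 = 2^4 · 3435, so s = 4 and d = 3435.
x_0 = 10776^3435 mod 54961 = 31731.
x_1 = 31731^2 mod 54961 = 25802.
x_2 = 25802^2 mod 54961 = 611.
x_3 = 611^2 mod 54961 = 43555.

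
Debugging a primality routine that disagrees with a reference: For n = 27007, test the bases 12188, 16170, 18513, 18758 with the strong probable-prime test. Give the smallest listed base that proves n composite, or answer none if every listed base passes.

16170

n − 1 = 27006 = 2^1 · 13503, so s = 1 and d = 13503.
Base 12188: x_0 = 12188^13503 mod 27007 = 27006. x_0 = 27006 ≡ −1, so 12188 is not a witness.
Base 16170: x_0 = 16170^13503 mod 27007 = 9248. x_0 ∉ {1, 27006} and s = 1, so 16170 is a Miller–Rabin witness and 27007 is composite.
Base 18513: x_0 = 18513^13503 mod 27007 = 21399. x_0 ∉ {1, 27006} and s = 1, so 18513 is a Miller–Rabin witness and 27007 is composite.
Base 18758: x_0 = 18758^13503 mod 27007 = 13786. x_0 ∉ {1, 27006} and s = 1, so 18758 is a Miller–Rabin witness and 27007 is composite.
The smallest witness among the given bases is 16170.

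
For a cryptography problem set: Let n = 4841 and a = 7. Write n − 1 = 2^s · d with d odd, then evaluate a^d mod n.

n − 1 = 4840 = 2^3 · 605, so s = 3 and d = 605.
By repeated squaring, 7^605 ≡ 4239 (mod 4841).

4239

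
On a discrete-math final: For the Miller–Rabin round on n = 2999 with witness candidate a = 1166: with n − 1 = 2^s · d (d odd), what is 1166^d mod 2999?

2998

n − 1 = 2998 = 2^1 · 1499, so s = 1 and d = 1499.
1166^1499 mod 2999 = 2998.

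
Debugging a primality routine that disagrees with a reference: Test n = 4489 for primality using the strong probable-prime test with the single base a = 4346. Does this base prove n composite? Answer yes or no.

no

n − 1 = 4488 = 2^3 · 561, so s = 3 and d = 561.
x_0 = 4346^561 mod 4489 = 4488.
x_0 = 4488 ≡ −1, so 4346 is not a witness.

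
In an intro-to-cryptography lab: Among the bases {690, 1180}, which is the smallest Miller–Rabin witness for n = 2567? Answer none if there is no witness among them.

690

n − 1 = 2566 = 2^1 · 1283, so s = 1 and d = 1283.
Base 690: x_0 = 690^1283 mod 2567 = 1289. x_0 ∉ {1, 2566} and s = 1, so 690 is a Miller–Rabin witness and 2567 is composite.
Base 1180: x_0 = 1180^1283 mod 2567 = 2111. x_0 ∉ {1, 2566} and s = 1, so 1180 is a Miller–Rabin witness and 2567 is composite.
The smallest witness among the given bases is 690.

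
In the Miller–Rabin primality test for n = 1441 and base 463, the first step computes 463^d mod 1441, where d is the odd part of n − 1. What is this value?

1178

n − 1 = 1440 = 2^5 · 45, so s = 5 and d = 45.
463^45 mod 1441 = 1178.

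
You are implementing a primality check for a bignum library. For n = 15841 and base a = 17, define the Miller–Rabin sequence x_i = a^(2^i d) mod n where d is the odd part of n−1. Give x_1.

3039

n − 1 = 15840 = 2^5 · 495, so s = 5 and d = 495.
x_0 = 17^495 mod 15841 = 10198.
x_1 = 10198^2 mod 15841 = 3039.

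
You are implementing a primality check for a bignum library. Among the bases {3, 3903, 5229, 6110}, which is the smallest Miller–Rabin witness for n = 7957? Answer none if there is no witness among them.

3

n − 1 = 7956 = 2^2 · 1989, so s = 2 and d = 1989.
Base 3: x_0 = 3^1989 mod 7957 = 7784. x_0 is neither 1 nor 7956, so continue squaring. x_1 = 7784^2 mod 7957 = 6058. Reached i = s−1 = 1 without hitting −1: 3 is a Miller–Rabin witness and 7957 is composite.
Base 3903: x_0 = 3903^1989 mod 7957 = 7894. x_0 is neither 1 nor 7956, so continue squaring. x_1 = 7894^2 mod 7957 = 3969. Reached i = s−1 = 1 without hitting −1: 3903 is a Miller–Rabin witness and 7957 is composite.
Base 5229: x_0 = 5229^1989 mod 7957 = 3988. x_0 is neither 1 nor 7956, so continue squaring. x_1 = 3988^2 mod 7957 = 6058. Reached i = s−1 = 1 without hitting −1: 5229 is a Miller–Rabin witness and 7957 is composite.
Base 6110: x_0 = 6110^1989 mod 7957 = 4183. x_0 is neither 1 nor 7956, so continue squaring. x_1 = 4183^2 mod 7957 = 46. Reached i = s−1 = 1 without hitting −1: 6110 is a Miller–Rabin witness and 7957 is composite.
The smallest witness among the given bases is 3.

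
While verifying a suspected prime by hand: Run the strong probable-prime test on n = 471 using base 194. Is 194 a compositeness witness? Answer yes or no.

n − 1 = 470 = 2^1 · 235, so s = 1 and d = 235.
x_0 = 194^235 mod 471 = 194.
x_0 ∉ {1, 470} and s = 1, so 194 is a Miller–Rabin witness and 471 is composite.

yes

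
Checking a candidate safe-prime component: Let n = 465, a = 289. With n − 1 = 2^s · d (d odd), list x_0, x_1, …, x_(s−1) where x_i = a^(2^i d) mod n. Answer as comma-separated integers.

214, 226, 391, 361

n − 1 = 464 = 2^4 · 29, so s = 4 and d = 29.
x_0 = 289^29 mod 465 = 214.
x_1 = 214^2 mod 465 = 226.
x_2 = 226^2 mod 465 = 391.
x_3 = 391^2 mod 465 = 361.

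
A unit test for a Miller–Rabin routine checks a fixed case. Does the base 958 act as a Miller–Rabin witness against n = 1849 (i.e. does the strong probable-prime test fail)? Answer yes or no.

n − 1 = 1848 = 2^3 · 231, so s = 3 and d = 231.
x_0 = 958^231 mod 1849 = 1848.
x_0 = 1848 ≡ −1, so 958 is not a witness.

no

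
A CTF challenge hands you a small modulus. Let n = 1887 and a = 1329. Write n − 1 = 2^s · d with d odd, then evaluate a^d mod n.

1587

n − 1 = 1886 = 2^1 · 943, so s = 1 and d = 943.
Repeated squaring mod 1887: 1329^1 ≡ 1329, 1329^2 ≡ 9, 1329^4 ≡ 81, 1329^8 ≡ 900, 1329^16 ≡ 477, 1329^32 ≡ 1089, 1329^64 ≡ 885, 1329^128 ≡ 120, 1329^256 ≡ 1191, 1329^512 ≡ 1344.
943 = 512 + 256 + 128 + 32 + 8 + 4 + 2 + 1, so 1329^943 ≡ 1344·1191·120·1089·900·81·9·1329 ≡ 1587 (mod 1887).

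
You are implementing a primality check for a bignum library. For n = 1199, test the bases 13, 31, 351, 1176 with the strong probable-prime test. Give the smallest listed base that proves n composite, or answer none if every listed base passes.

13

n − 1 = 1198 = 2^1 · 599, so s = 1 and d = 599.
Base 13: x_0 = 13^599 mod 1199 = 1051. x_0 ∉ {1, 1198} and s = 1, so 13 is a Miller–Rabin witness and 1199 is composite.
Base 31: x_0 = 31^599 mod 1199 = 192. x_0 ∉ {1, 1198} and s = 1, so 31 is a Miller–Rabin witness and 1199 is composite.
Base 351: x_0 = 351^599 mod 1199 = 153. x_0 ∉ {1, 1198} and s = 1, so 351 is a Miller–Rabin witness and 1199 is composite.
Base 1176: x_0 = 1176^599 mod 1199 = 329. x_0 ∉ {1, 1198} and s = 1, so 1176 is a Miller–Rabin witness and 1199 is composite.
The smallest witness among the given bases is 13.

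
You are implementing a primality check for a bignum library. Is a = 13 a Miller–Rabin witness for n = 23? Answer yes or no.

n − 1 = 22 = 2^1 · 11, so s = 1 and d = 11.
x_0 = 13^11 mod 23 = 1.
x_0 = 1, so 13 is not a witness.

no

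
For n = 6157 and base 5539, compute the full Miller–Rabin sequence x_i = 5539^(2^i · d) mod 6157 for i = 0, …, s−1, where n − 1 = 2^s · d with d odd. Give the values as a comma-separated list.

n − 1 = 6156 = 2^2 · 1539, so s = 2 and d = 1539.
x_0 = 5539^1539 mod 6157 = 5804.
x_1 = 5804^2 mod 6157 = 1469.

5804, 1469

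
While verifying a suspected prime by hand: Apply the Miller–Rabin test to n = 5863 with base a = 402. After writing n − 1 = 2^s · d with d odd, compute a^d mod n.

1689

n − 1 = 5862 = 2^1 · 2931, so s = 1 and d = 2931.
402^2931 mod 5863 = 1689.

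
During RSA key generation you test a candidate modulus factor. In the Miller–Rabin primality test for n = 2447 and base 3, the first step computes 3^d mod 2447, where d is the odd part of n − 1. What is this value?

1

n − 1 = 2446 = 2^1 · 1223, so s = 1 and d = 1223.
3^1223 mod 2447 = 1.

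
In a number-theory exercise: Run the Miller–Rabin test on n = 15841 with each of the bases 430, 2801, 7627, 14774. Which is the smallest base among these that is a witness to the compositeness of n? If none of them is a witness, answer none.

2801

n − 1 = 15840 = 2^5 · 495, so s = 5 and d = 495.
Base 430: x_0 = 430^495 mod 15841 = 15840. x_0 = 15840 ≡ −1, so 430 is not a witness.
Base 2801: x_0 = 2801^495 mod 15841 = 5083. x_0 is neither 1 nor 15840, so continue squaring. x_1 = 5083^2 mod 15841 = 218. x_2 = 218^2 mod 15841 = 1. x_2 = 1 but x_1 ≠ ±1, a nontrivial square root of 1 — 2801 is a witness and 15841 is composite.
Base 7627: x_0 = 7627^495 mod 15841 = 3039. x_0 is neither 1 nor 15840, so continue squaring. x_1 = 3039^2 mod 15841 = 218. x_2 = 218^2 mod 15841 = 1. x_2 = 1 but x_1 ≠ ±1, a nontrivial square root of 1 — 7627 is a witness and 15841 is composite.
Base 14774: x_0 = 14774^495 mod 15841 = 5643. x_0 is neither 1 nor 15840, so continue squaring. x_1 = 5643^2 mod 15841 = 3039. x_2 = 3039^2 mod 15841 = 218. x_3 = 218^2 mod 15841 = 1. x_3 = 1 but x_2 ≠ ±1, a nontrivial square root of 1 — 14774 is a witness and 15841 is composite.
The smallest witness among the given bases is 2801.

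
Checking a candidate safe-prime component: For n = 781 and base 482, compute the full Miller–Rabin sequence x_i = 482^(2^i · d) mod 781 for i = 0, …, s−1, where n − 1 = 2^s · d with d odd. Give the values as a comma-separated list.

n − 1 = 780 = 2^2 · 195, so s = 2 and d = 195.
x_0 = 482^195 mod 781 = 749.
x_1 = 749^2 mod 781 = 243.

749, 243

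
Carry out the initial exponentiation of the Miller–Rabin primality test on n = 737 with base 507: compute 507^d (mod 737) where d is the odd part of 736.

n − 1 = 736 = 2^5 · 23, so s = 5 and d = 23.
507^23 mod 737 = 298.

298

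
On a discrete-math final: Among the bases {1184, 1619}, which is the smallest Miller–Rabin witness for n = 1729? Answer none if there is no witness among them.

n − 1 = 1728 = 2^6 · 27, so s = 6 and d = 27.
Base 1184: x_0 = 1184^27 mod 1729 = 1. x_0 = 1, so 1184 is not a witness.
Base 1619: x_0 = 1619^27 mod 1729 = 1331. x_0 is neither 1 nor 1728, so continue squaring. x_1 = 1331^2 mod 1729 = 1065. x_2 = 1065^2 mod 1729 = 1. x_2 = 1 but x_1 ≠ ±1, a nontrivial square root of 1 — 1619 is a witness and 1729 is composite.
The smallest witness among the given bases is 1619.

1619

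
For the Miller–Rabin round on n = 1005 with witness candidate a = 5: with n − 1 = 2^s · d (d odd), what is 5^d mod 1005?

n − 1 = 1004 = 2^2 · 251, so s = 2 and d = 251.
5^251 mod 1005 = 410.

410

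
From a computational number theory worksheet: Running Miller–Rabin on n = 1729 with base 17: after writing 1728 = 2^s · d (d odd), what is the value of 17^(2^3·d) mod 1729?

1

n − 1 = 1728 = 2^6 · 27, so s = 6 and d = 27.
Repeated squaring mod 1729: 17^1 ≡ 17, 17^2 ≡ 289, 17^4 ≡ 529, 17^8 ≡ 1472, 17^16 ≡ 347.
27 = 16 + 8 + 2 + 1, so 17^27 ≡ 347·1472·289·17 ≡ 818 (mod 1729).
x_0 = 818.
x_1 = 818^2 mod 1729 = 1.
x_2 = 1^2 mod 1729 = 1.
x_3 = 1^2 mod 1729 = 1.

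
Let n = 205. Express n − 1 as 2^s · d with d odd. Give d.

Halving: 204 → 102 → 51; 51 is odd.
So 204 = 2^2 · 51.

51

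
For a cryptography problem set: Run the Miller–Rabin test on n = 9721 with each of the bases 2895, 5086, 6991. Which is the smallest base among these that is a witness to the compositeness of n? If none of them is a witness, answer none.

n − 1 = 9720 = 2^3 · 1215, so s = 3 and d = 1215.
Base 2895: x_0 = 2895^1215 mod 9721 = 6051. x_0 is neither 1 nor 9720, so continue squaring. x_1 = 6051^2 mod 9721 = 5315. x_2 = 5315^2 mod 9721 = 9720. x_2 ≡ −1, so 2895 is not a witness.
Base 5086: x_0 = 5086^1215 mod 9721 = 3670. x_0 is neither 1 nor 9720, so continue squaring. x_1 = 3670^2 mod 9721 = 5315. x_2 = 5315^2 mod 9721 = 9720. x_2 ≡ −1, so 5086 is not a witness.
Base 6991: x_0 = 6991^1215 mod 9721 = 3997. x_0 is neither 1 nor 9720, so continue squaring. x_1 = 3997^2 mod 9721 = 4406. x_2 = 4406^2 mod 9721 = 9720. x_2 ≡ −1, so 6991 is not a witness.
No listed base is a witness for 9721.

none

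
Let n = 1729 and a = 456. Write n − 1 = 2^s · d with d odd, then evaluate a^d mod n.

n − 1 = 1728 = 2^6 · 27, so s = 6 and d = 27.
456^27 mod 1729 = 456.

456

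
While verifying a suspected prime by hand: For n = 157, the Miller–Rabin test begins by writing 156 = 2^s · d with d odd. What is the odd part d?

Halving: 156 → 78 → 39; 39 is odd.
So 156 = 2^2 · 39.

39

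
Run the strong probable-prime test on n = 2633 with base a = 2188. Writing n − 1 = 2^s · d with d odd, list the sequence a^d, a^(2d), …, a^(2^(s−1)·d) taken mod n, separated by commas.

1409, 2632, 1

n − 1 = 2632 = 2^3 · 329, so s = 3 and d = 329.
x_0 = 2188^329 mod 2633 = 1409.
x_1 = 1409^2 mod 2633 = 2632.
x_2 = 2632^2 mod 2633 = 1.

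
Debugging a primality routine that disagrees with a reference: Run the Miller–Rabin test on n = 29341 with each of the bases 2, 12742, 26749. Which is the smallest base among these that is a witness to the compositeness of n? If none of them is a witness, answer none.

none

n − 1 = 29340 = 2^2 · 7335, so s = 2 and d = 7335.
Base 2: x_0 = 2^7335 mod 29341 = 26424. x_0 is neither 1 nor 29340, so continue squaring. x_1 = 26424^2 mod 29341 = 29340. x_1 ≡ −1, so 2 is not a witness.
Base 12742: x_0 = 12742^7335 mod 29341 = 15361. x_0 is neither 1 nor 29340, so continue squaring. x_1 = 15361^2 mod 29341 = 29340. x_1 ≡ −1, so 12742 is not a witness.
Base 26749: x_0 = 26749^7335 mod 29341 = 2917. x_0 is neither 1 nor 29340, so continue squaring. x_1 = 2917^2 mod 29341 = 29340. x_1 ≡ −1, so 26749 is not a witness.
No listed base is a witness for 29341.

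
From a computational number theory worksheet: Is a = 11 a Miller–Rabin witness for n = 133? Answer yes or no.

no

n − 1 = 132 = 2^2 · 33, so s = 2 and d = 33.
x_0 = 11^33 mod 133 = 1.
x_0 = 1, so 11 is not a witness.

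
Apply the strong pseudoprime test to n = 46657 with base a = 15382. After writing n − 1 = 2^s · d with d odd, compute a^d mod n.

12468

n − 1 = 46656 = 2^6 · 729, so s = 6 and d = 729.
15382^729 mod 46657 = 12468.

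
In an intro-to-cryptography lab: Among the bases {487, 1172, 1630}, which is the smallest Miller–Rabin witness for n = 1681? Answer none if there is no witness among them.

none

n − 1 = 1680 = 2^4 · 105, so s = 4 and d = 105.
Base 487: x_0 = 487^105 mod 1681 = 1303. x_0 is neither 1 nor 1680, so continue squaring. x_1 = 1303^2 mod 1681 = 1680. x_1 ≡ −1, so 487 is not a witness.
Base 1172: x_0 = 1172^105 mod 1681 = 847. x_0 is neither 1 nor 1680, so continue squaring. x_1 = 847^2 mod 1681 = 1303. x_2 = 1303^2 mod 1681 = 1680. x_2 ≡ −1, so 1172 is not a witness.
Base 1630: x_0 = 1630^105 mod 1681 = 1680. x_0 = 1680 ≡ −1, so 1630 is not a witness.
No listed base is a witness for 1681.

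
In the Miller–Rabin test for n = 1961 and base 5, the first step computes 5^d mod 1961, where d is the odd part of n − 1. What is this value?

n − 1 = 1960 = 2^3 · 245, so s = 3 and d = 245.
Repeated squaring mod 1961: 5^1 ≡ 5, 5^2 ≡ 25, 5^4 ≡ 625, 5^8 ≡ 386, 5^16 ≡ 1921, 5^32 ≡ 1600, 5^64 ≡ 895, 5^128 ≡ 937.
245 = 128 + 64 + 32 + 16 + 4 + 1, so 5^245 ≡ 937·895·1600·1921·625·5 ≡ 775 (mod 1961).

775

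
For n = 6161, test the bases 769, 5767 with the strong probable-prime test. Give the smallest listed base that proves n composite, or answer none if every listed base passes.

none

n − 1 = 6160 = 2^4 · 385, so s = 4 and d = 385.
Base 769: x_0 = 769^385 mod 6161 = 2939. x_0 is neither 1 nor 6160, so continue squaring. x_1 = 2939^2 mod 6161 = 6160. x_1 ≡ −1, so 769 is not a witness.
Base 5767: x_0 = 5767^385 mod 6161 = 111. x_0 is neither 1 nor 6160, so continue squaring. x_1 = 111^2 mod 6161 = 6160. x_1 ≡ −1, so 5767 is not a witness.
No listed base is a witness for 6161.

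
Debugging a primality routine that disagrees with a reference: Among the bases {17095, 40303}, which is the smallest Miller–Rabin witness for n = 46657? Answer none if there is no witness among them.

n − 1 = 46656 = 2^6 · 729, so s = 6 and d = 729.
Base 17095: x_0 = 17095^729 mod 46657 = 29120. x_0 is neither 1 nor 46656, so continue squaring. x_1 = 29120^2 mod 46657 = 30082. x_2 = 30082^2 mod 46657 = 14209. x_3 = 14209^2 mod 46657 = 10842. x_4 = 10842^2 mod 46657 = 19981. x_5 = 19981^2 mod 46657 = 43069. Reached i = s−1 = 5 without hitting −1: 17095 is a Miller–Rabin witness and 46657 is composite.
Base 40303: x_0 = 40303^729 mod 46657 = 13950. x_0 is neither 1 nor 46656, so continue squaring. x_1 = 13950^2 mod 46657 = 42810. x_2 = 42810^2 mod 46657 = 9140. x_3 = 9140^2 mod 46657 = 23570. x_4 = 23570^2 mod 46657 = 1. x_4 = 1 but x_3 ≠ ±1, a nontrivial square root of 1 — 40303 is a witness and 46657 is composite.
The smallest witness among the given bases is 17095.

17095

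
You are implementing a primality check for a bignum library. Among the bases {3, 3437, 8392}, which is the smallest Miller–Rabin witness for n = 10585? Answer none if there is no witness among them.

n − 1 = 10584 = 2^3 · 1323, so s = 3 and d = 1323.
Base 3: x_0 = 3^1323 mod 10585 = 8422. x_0 is neither 1 nor 10584, so continue squaring. x_1 = 8422^2 mod 10585 = 10584. x_1 ≡ −1, so 3 is not a witness.
Base 3437: x_0 = 3437^1323 mod 10585 = 4918. x_0 is neither 1 nor 10584, so continue squaring. x_1 = 4918^2 mod 10585 = 10584. x_1 ≡ −1, so 3437 is not a witness.
Base 8392: x_0 = 8392^1323 mod 10585 = 1433. x_0 is neither 1 nor 10584, so continue squaring. x_1 = 1433^2 mod 10585 = 10584. x_1 ≡ −1, so 8392 is not a witness.
No listed base is a witness for 10585.

none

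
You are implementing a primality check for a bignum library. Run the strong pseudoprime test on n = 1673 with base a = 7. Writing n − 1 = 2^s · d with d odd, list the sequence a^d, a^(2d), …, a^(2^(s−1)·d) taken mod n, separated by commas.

n − 1 = 1672 = 2^3 · 209, so s = 3 and d = 209.
x_0 = 7^209 mod 1673 = 770.
x_1 = 770^2 mod 1673 = 658.
x_2 = 658^2 mod 1673 = 1330.

770, 658, 1330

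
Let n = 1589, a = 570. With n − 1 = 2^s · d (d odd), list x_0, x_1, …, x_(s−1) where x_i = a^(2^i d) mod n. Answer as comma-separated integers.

374, 44

n − 1 = 1588 = 2^2 · 397, so s = 2 and d = 397.
x_0 = 570^397 mod 1589 = 374.
x_1 = 374^2 mod 1589 = 44.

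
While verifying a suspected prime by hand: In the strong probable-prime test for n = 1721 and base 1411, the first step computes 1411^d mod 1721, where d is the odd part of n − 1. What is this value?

473

n − 1 = 1720 = 2^3 · 215, so s = 3 and d = 215.
1411^215 mod 1721 = 473.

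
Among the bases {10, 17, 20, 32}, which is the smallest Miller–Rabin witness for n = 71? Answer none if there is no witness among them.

n − 1 = 70 = 2^1 · 35, so s = 1 and d = 35.
Base 10: x_0 = 10^35 mod 71 = 1. x_0 = 1, so 10 is not a witness.
Base 17: x_0 = 17^35 mod 71 = 70. x_0 = 70 ≡ −1, so 17 is not a witness.
Base 20: x_0 = 20^35 mod 71 = 1. x_0 = 1, so 20 is not a witness.
Base 32: x_0 = 32^35 mod 71 = 1. x_0 = 1, so 32 is not a witness.
No listed base is a witness for 71.

none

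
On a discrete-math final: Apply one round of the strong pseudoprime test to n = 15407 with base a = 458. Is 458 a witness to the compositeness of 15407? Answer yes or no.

yes

n − 1 = 15406 = 2^1 · 7703, so s = 1 and d = 7703.
Repeated squaring mod 15407: 458^1 ≡ 458, 458^2 ≡ 9473, 458^4 ≡ 7361, 458^8 ≡ 13309, 458^16 ≡ 10609, 458^32 ≡ 2746, 458^64 ≡ 6493, 458^128 ≡ 5497, 458^256 ≡ 3882, 458^512 ≡ 1878, 458^1024 ≡ 14088, 458^2048 ≡ 14177, 458^4096 ≡ 3014.
7703 = 4096 + 2048 + 1024 + 512 + 16 + 4 + 2 + 1, so 458^7703 ≡ 3014·14177·14088·1878·10609·7361·9473·458 ≡ 9693 (mod 15407).
x_0 = 458^7703 mod 15407 = 9693.
x_0 ∉ {1, 15406} and s = 1, so 458 is a Miller–Rabin witness and 15407 is composite.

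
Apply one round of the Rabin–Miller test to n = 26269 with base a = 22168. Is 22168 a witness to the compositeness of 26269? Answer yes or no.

n − 1 = 26268 = 2^2 · 6567, so s = 2 and d = 6567.
x_0 = 22168^6567 mod 26269 = 23795.
x_0 is neither 1 nor 26268, so continue squaring.
x_1 = 23795^2 mod 26269 = 26268.
x_1 ≡ −1, so 22168 is not a witness.

no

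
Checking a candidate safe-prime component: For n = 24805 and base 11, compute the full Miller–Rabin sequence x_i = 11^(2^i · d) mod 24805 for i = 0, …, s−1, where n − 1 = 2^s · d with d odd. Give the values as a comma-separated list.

6776, 121

n − 1 = 24804 = 2^2 · 6201, so s = 2 and d = 6201.
x_0 = 11^6201 mod 24805 = 6776.
x_1 = 6776^2 mod 24805 = 121.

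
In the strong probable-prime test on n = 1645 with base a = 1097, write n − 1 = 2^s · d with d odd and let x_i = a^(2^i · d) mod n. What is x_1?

n − 1 = 1644 = 2^2 · 411, so s = 2 and d = 411.
x_0 = 1097^411 mod 1645 = 1343.
x_1 = 1343^2 mod 1645 = 729.

729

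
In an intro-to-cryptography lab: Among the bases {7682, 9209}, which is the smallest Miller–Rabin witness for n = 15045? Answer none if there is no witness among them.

7682

n − 1 = 15044 = 2^2 · 3761, so s = 2 and d = 3761.
Base 7682: x_0 = 7682^3761 mod 15045 = 8957. x_0 is neither 1 nor 15044, so continue squaring. x_1 = 8957^2 mod 15045 = 7909. Reached i = s−1 = 1 without hitting −1: 7682 is a Miller–Rabin witness and 15045 is composite.
Base 9209: x_0 = 9209^3761 mod 15045 = 12524. x_0 is neither 1 nor 15044, so continue squaring. x_1 = 12524^2 mod 15045 = 6451. Reached i = s−1 = 1 without hitting −1: 9209 is a Miller–Rabin witness and 15045 is composite.
The smallest witness among the given bases is 7682.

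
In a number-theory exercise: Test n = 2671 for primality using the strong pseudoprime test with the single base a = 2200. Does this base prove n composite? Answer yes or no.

n − 1 = 2670 = 2^1 · 1335, so s = 1 and d = 1335.
Repeated squaring mod 2671: 2200^1 ≡ 2200, 2200^2 ≡ 148, 2200^4 ≡ 536, 2200^8 ≡ 1499, 2200^16 ≡ 690, 2200^32 ≡ 662, 2200^64 ≡ 200, 2200^128 ≡ 2606, 2200^256 ≡ 1554, 2200^512 ≡ 332, 2200^1024 ≡ 713.
1335 = 1024 + 256 + 32 + 16 + 4 + 2 + 1, so 2200^1335 ≡ 713·1554·662·690·536·148·2200 ≡ 2670 (mod 2671).
x_0 = 2200^1335 mod 2671 = 2670.
x_0 = 2670 ≡ −1, so 2200 is not a witness.

no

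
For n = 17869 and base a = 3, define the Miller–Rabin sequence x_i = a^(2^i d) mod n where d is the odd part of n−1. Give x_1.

14387

n − 1 = 17868 = 2^2 · 4467, so s = 2 and d = 4467.
Repeated squaring mod 17869: 3^1 ≡ 3, 3^2 ≡ 9, 3^4 ≡ 81, 3^8 ≡ 6561, 3^16 ≡ 300, 3^32 ≡ 655, 3^64 ≡ 169, 3^128 ≡ 10692, 3^256 ≡ 10871, 3^512 ≡ 10944, 3^1024 ≡ 13098, 3^2048 ≡ 15204, 3^4096 ≡ 8232.
4467 = 4096 + 256 + 64 + 32 + 16 + 2 + 1, so 3^4467 ≡ 8232·10871·169·655·300·9·3 ≡ 13689 (mod 17869).
x_0 = 13689.
x_1 = 13689^2 mod 17869 = 14387.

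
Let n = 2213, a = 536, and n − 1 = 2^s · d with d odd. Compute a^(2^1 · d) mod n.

1

n − 1 = 2212 = 2^2 · 553, so s = 2 and d = 553.
Repeated squaring mod 2213: 536^1 ≡ 536, 536^2 ≡ 1819, 536^4 ≡ 326, 536^8 ≡ 52, 536^16 ≡ 491, 536^32 ≡ 2077, 536^64 ≡ 792, 536^128 ≡ 985, 536^256 ≡ 931, 536^512 ≡ 1478.
553 = 512 + 32 + 8 + 1, so 536^553 ≡ 1478·2077·52·536 ≡ 1 (mod 2213).
x_0 = 1.
x_1 = 1^2 mod 2213 = 1.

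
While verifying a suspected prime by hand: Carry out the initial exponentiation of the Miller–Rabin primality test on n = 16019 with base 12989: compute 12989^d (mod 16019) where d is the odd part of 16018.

12196

n − 1 = 16018 = 2^1 · 8009, so s = 1 and d = 8009.
Repeated squaring mod 16019: 12989^1 ≡ 12989, 12989^2 ≡ 2013, 12989^4 ≡ 15381, 12989^8 ≡ 6569, 12989^16 ≡ 12594, 12989^32 ≡ 4717, 12989^64 ≡ 15717, 12989^128 ≡ 11109, 12989^256 ≡ 15524, 12989^512 ≡ 4740, 12989^1024 ≡ 8962, 12989^2048 ≡ 14197, 12989^4096 ≡ 3751.
8009 = 4096 + 2048 + 1024 + 512 + 256 + 64 + 8 + 1, so 12989^8009 ≡ 3751·14197·8962·4740·15524·15717·6569·12989 ≡ 12196 (mod 16019).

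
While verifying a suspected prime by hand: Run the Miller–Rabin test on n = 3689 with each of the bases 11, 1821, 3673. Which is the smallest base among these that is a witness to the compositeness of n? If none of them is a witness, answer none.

11

n − 1 = 3688 = 2^3 · 461, so s = 3 and d = 461.
Base 11: x_0 = 11^461 mod 3689 = 1605. x_0 is neither 1 nor 3688, so continue squaring. x_1 = 1605^2 mod 3689 = 1103. x_2 = 1103^2 mod 3689 = 2928. Reached i = s−1 = 2 without hitting −1: 11 is a Miller–Rabin witness and 3689 is composite.
Base 1821: x_0 = 1821^461 mod 3689 = 2038. x_0 is neither 1 nor 3688, so continue squaring. x_1 = 2038^2 mod 3689 = 3319. x_2 = 3319^2 mod 3689 = 407. Reached i = s−1 = 2 without hitting −1: 1821 is a Miller–Rabin witness and 3689 is composite.
Base 3673: x_0 = 3673^461 mod 3689 = 3146. x_0 is neither 1 nor 3688, so continue squaring. x_1 = 3146^2 mod 3689 = 3418. x_2 = 3418^2 mod 3689 = 3350. Reached i = s−1 = 2 without hitting −1: 3673 is a Miller–Rabin witness and 3689 is composite.
The smallest witness among the given bases is 11.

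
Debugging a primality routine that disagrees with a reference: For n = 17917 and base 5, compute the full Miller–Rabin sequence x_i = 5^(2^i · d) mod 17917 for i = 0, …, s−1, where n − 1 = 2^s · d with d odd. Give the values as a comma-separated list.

n − 1 = 17916 = 2^2 · 4479, so s = 2 and d = 4479.
x_0 = 5^4479 mod 17917 = 4092.
x_1 = 4092^2 mod 17917 = 9986.

4092, 9986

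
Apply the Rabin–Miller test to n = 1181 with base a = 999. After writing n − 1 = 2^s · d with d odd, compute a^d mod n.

n − 1 = 1180 = 2^2 · 295, so s = 2 and d = 295.
999^295 mod 1181 = 938.

938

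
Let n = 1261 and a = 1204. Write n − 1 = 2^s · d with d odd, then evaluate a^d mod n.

n − 1 = 1260 = 2^2 · 315, so s = 2 and d = 315.
By repeated squaring, 1204^315 ≡ 343 (mod 1261).

343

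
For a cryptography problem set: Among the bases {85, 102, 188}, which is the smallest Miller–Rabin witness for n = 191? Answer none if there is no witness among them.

none

n − 1 = 190 = 2^1 · 95, so s = 1 and d = 95.
Base 85: x_0 = 85^95 mod 191 = 1. x_0 = 1, so 85 is not a witness.
Base 102: x_0 = 102^95 mod 191 = 1. x_0 = 1, so 102 is not a witness.
Base 188: x_0 = 188^95 mod 191 = 190. x_0 = 190 ≡ −1, so 188 is not a witness.
No listed base is a witness for 191.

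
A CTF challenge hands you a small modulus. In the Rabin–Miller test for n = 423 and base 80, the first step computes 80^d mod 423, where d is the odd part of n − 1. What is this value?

n − 1 = 422 = 2^1 · 211, so s = 1 and d = 211.
80^211 mod 423 = 359.

359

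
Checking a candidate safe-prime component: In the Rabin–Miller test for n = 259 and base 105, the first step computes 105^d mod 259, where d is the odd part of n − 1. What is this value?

n − 1 = 258 = 2^1 · 129, so s = 1 and d = 129.
105^129 mod 259 = 105.

105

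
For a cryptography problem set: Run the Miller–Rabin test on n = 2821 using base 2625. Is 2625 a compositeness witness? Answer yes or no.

n − 1 = 2820 = 2^2 · 705, so s = 2 and d = 705.
x_0 = 2625^705 mod 2821 = 805.
x_0 is neither 1 nor 2820, so continue squaring.
x_1 = 805^2 mod 2821 = 2016.
Reached i = s−1 = 1 without hitting −1: 2625 is a Miller–Rabin witness and 2821 is composite.

yes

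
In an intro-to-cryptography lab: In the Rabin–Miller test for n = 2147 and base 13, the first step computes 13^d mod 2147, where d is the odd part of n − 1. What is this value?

n − 1 = 2146 = 2^1 · 1073, so s = 1 and d = 1073.
13^1073 mod 2147 = 135.

135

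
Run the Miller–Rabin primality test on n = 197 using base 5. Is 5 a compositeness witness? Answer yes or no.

no

n − 1 = 196 = 2^2 · 49, so s = 2 and d = 49.
x_0 = 5^49 mod 197 = 183.
x_0 is neither 1 nor 196, so continue squaring.
x_1 = 183^2 mod 197 = 196.
x_1 ≡ −1, so 5 is not a witness.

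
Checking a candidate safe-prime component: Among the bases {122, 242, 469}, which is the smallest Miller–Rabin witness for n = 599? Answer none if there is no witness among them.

n − 1 = 598 = 2^1 · 299, so s = 1 and d = 299.
Base 122: x_0 = 122^299 mod 599 = 598. x_0 = 598 ≡ −1, so 122 is not a witness.
Base 242: x_0 = 242^299 mod 599 = 1. x_0 = 1, so 242 is not a witness.
Base 469: x_0 = 469^299 mod 599 = 598. x_0 = 598 ≡ −1, so 469 is not a witness.
No listed base is a witness for 599.

none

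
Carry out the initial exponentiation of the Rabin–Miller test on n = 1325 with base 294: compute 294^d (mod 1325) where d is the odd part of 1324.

1244

n − 1 = 1324 = 2^2 · 331, so s = 2 and d = 331.
Repeated squaring mod 1325: 294^1 ≡ 294, 294^2 ≡ 311, 294^4 ≡ 1321, 294^8 ≡ 16, 294^16 ≡ 256, 294^32 ≡ 611, 294^64 ≡ 996, 294^128 ≡ 916, 294^256 ≡ 331.
331 = 256 + 64 + 8 + 2 + 1, so 294^331 ≡ 331·996·16·311·294 ≡ 1244 (mod 1325).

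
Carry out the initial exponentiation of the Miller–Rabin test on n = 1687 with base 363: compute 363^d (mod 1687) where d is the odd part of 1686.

n − 1 = 1686 = 2^1 · 843, so s = 1 and d = 843.
363^843 mod 1687 = 636.

636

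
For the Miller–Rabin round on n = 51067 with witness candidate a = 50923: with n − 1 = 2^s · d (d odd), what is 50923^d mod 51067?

12474

n − 1 = 51066 = 2^1 · 25533, so s = 1 and d = 25533.
Repeated squaring mod 51067: 50923^1 ≡ 50923, 50923^2 ≡ 20736, 50923^4 ≡ 48623, 50923^8 ≡ 49364, 50923^16 ≡ 40457, 50923^32 ≡ 20432, 50923^64 ≡ 44966, 50923^128 ≡ 45425, 50923^256 ≡ 17423, 50923^512 ≡ 18681, 50923^1024 ≡ 38950, 50923^2048 ≡ 4064, 50923^4096 ≡ 21455, 50923^8192 ≡ 50154, 50923^16384 ≡ 16497.
25533 = 16384 + 8192 + 512 + 256 + 128 + 32 + 16 + 8 + 4 + 1, so 50923^25533 ≡ 16497·50154·18681·17423·45425·20432·40457·49364·48623·50923 ≡ 12474 (mod 51067).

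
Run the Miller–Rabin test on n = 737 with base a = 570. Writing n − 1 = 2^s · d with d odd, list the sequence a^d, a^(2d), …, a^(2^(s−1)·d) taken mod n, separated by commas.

718, 361, 609, 170, 157

n − 1 = 736 = 2^5 · 23, so s = 5 and d = 23.
x_0 = 570^23 mod 737 = 718.
x_1 = 718^2 mod 737 = 361.
x_2 = 361^2 mod 737 = 609.
x_3 = 609^2 mod 737 = 170.
x_4 = 170^2 mod 737 = 157.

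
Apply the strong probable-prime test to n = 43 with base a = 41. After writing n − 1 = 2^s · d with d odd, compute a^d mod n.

n − 1 = 42 = 2^1 · 21, so s = 1 and d = 21.
Repeated squaring mod 43: 41^1 ≡ 41, 41^2 ≡ 4, 41^4 ≡ 16, 41^8 ≡ 41, 41^16 ≡ 4.
21 = 16 + 4 + 1, so 41^21 ≡ 4·16·41 ≡ 1 (mod 43).

1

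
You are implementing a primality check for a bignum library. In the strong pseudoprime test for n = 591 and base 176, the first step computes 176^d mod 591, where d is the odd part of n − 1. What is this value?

218

n − 1 = 590 = 2^1 · 295, so s = 1 and d = 295.
176^295 mod 591 = 218.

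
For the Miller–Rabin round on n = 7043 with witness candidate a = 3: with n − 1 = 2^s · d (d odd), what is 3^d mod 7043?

n − 1 = 7042 = 2^1 · 3521, so s = 1 and d = 3521.
Repeated squaring mod 7043: 3^1 ≡ 3, 3^2 ≡ 9, 3^4 ≡ 81, 3^8 ≡ 6561, 3^16 ≡ 6948, 3^32 ≡ 1982, 3^64 ≡ 5373, 3^128 ≡ 6915, 3^256 ≡ 2298, 3^512 ≡ 5597, 3^1024 ≡ 6188, 3^2048 ≡ 5596.
3521 = 2048 + 1024 + 256 + 128 + 64 + 1, so 3^3521 ≡ 5596·6188·2298·6915·5373·3 ≡ 1 (mod 7043).

1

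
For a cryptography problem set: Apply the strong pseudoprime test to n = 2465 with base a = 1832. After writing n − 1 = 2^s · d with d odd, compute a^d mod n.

n − 1 = 2464 = 2^5 · 77, so s = 5 and d = 77.
1832^77 mod 2465 = 2087.

2087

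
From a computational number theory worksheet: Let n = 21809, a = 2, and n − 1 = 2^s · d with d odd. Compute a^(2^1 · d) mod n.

18878

n − 1 = 21808 = 2^4 · 1363, so s = 4 and d = 1363.
x_0 = 2^1363 mod 21809 = 872.
x_1 = 872^2 mod 21809 = 18878.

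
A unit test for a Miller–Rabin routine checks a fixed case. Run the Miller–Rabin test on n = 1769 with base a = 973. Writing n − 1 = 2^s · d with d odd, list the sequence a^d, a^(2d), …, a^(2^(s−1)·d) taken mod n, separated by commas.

1156, 741, 691

n − 1 = 1768 = 2^3 · 221, so s = 3 and d = 221.
x_0 = 973^221 mod 1769 = 1156.
x_1 = 1156^2 mod 1769 = 741.
x_2 = 741^2 mod 1769 = 691.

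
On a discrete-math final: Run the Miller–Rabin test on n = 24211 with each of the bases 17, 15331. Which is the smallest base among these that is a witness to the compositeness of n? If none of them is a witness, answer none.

n − 1 = 24210 = 2^1 · 12105, so s = 1 and d = 12105.
Base 17: x_0 = 17^12105 mod 24211 = 24210. x_0 = 24210 ≡ −1, so 17 is not a witness.
Base 15331: x_0 = 15331^12105 mod 24211 = 24210. x_0 = 24210 ≡ −1, so 15331 is not a witness.
No listed base is a witness for 24211.

none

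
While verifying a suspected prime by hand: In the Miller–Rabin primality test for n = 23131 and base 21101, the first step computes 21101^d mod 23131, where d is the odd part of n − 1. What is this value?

23130

n − 1 = 23130 = 2^1 · 11565, so s = 1 and d = 11565.
21101^11565 mod 23131 = 23130.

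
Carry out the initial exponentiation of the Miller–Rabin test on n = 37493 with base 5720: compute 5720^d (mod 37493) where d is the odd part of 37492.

1

n − 1 = 37492 = 2^2 · 9373, so s = 2 and d = 9373.
Repeated squaring mod 37493: 5720^1 ≡ 5720, 5720^2 ≡ 24504, 5720^4 ≡ 33114, 5720^8 ≡ 16718, 5720^16 ≡ 18702, 5720^32 ≡ 30100, 5720^64 ≡ 29148, 5720^128 ≡ 14524, 5720^256 ≡ 10958, 5720^512 ≡ 25178, 5720^1024 ≡ 40, 5720^2048 ≡ 1600, 5720^4096 ≡ 10476, 5720^8192 ≡ 4565.
9373 = 8192 + 1024 + 128 + 16 + 8 + 4 + 1, so 5720^9373 ≡ 4565·40·14524·18702·16718·33114·5720 ≡ 1 (mod 37493).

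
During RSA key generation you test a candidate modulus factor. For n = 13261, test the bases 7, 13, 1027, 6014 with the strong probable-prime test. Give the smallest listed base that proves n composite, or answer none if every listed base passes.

n − 1 = 13260 = 2^2 · 3315, so s = 2 and d = 3315.
Base 7: x_0 = 7^3315 mod 13261 = 11199. x_0 is neither 1 nor 13260, so continue squaring. x_1 = 11199^2 mod 13261 = 8324. Reached i = s−1 = 1 without hitting −1: 7 is a Miller–Rabin witness and 13261 is composite.
Base 13: x_0 = 13^3315 mod 13261 = 8003. x_0 is neither 1 nor 13260, so continue squaring. x_1 = 8003^2 mod 13261 = 10640. Reached i = s−1 = 1 without hitting −1: 13 is a Miller–Rabin witness and 13261 is composite.
Base 1027: x_0 = 1027^3315 mod 13261 = 9828. x_0 is neither 1 nor 13260, so continue squaring. x_1 = 9828^2 mod 13261 = 9721. Reached i = s−1 = 1 without hitting −1: 1027 is a Miller–Rabin witness and 13261 is composite.
Base 6014: x_0 = 6014^3315 mod 13261 = 706. x_0 is neither 1 nor 13260, so continue squaring. x_1 = 706^2 mod 13261 = 7779. Reached i = s−1 = 1 without hitting −1: 6014 is a Miller–Rabin witness and 13261 is composite.
The smallest witness among the given bases is 7.

7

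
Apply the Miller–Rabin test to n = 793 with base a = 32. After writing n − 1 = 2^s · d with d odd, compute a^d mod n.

255

n − 1 = 792 = 2^3 · 99, so s = 3 and d = 99.
32^99 mod 793 = 255.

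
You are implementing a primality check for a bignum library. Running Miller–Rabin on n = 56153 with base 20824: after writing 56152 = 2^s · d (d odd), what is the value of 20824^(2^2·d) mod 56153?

51913

n − 1 = 56152 = 2^3 · 7019, so s = 3 and d = 7019.
By repeated squaring, 20824^7019 ≡ 2742 (mod 56153).
x_0 = 2742.
x_1 = 2742^2 mod 56153 = 50215.
x_2 = 50215^2 mod 56153 = 51913.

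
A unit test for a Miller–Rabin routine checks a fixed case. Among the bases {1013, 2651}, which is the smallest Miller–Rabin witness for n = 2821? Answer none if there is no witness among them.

2651

n − 1 = 2820 = 2^2 · 705, so s = 2 and d = 705.
Base 1013: x_0 = 1013^705 mod 2821 = 2820. x_0 = 2820 ≡ −1, so 1013 is not a witness.
Base 2651: x_0 = 2651^705 mod 2821 = 2729. x_0 is neither 1 nor 2820, so continue squaring. x_1 = 2729^2 mod 2821 = 1. x_1 = 1 but x_0 ≠ ±1, a nontrivial square root of 1 — 2651 is a witness and 2821 is composite.
The smallest witness among the given bases is 2651.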